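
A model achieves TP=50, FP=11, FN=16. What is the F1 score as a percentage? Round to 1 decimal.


Precision = TP / (TP + FP) = 50 / 61 = 0.8197
Recall = TP / (TP + FN) = 50 / 66 = 0.7576
F1 = 2 * P * R / (P + R)
= 2 * 0.8197 * 0.7576 / (0.8197 + 0.7576)
= 1.2419 / 1.5772
= 0.7874
As percentage: 78.7%

78.7


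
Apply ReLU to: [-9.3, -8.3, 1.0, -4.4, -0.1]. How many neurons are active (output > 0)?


ReLU(x) = max(0, x) for each element:
ReLU(-9.3) = 0
ReLU(-8.3) = 0
ReLU(1.0) = 1.0
ReLU(-4.4) = 0
ReLU(-0.1) = 0
Active neurons (>0): 1

1


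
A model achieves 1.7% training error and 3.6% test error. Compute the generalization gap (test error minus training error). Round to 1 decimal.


Generalization gap = test_error - train_error
= 3.6 - 1.7
= 1.9%
A small gap suggests good generalization.

1.9


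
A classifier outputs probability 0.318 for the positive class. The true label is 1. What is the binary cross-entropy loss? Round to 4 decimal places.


For y=1: Loss = -log(p)
= -log(0.318)
= -(-1.1457)
= 1.1457

1.1457


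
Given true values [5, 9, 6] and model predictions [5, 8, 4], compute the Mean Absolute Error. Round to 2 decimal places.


Absolute errors: [0, 1, 2]
Sum of absolute errors = 3
MAE = 3 / 3 = 1.00

1.00


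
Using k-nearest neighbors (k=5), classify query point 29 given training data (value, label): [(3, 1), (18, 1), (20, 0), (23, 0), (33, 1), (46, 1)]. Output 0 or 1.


Distances from query 29:
Point 33 (class 1): distance = 4
Point 23 (class 0): distance = 6
Point 20 (class 0): distance = 9
Point 18 (class 1): distance = 11
Point 46 (class 1): distance = 17
K=5 nearest neighbors: classes = [1, 0, 0, 1, 1]
Votes for class 1: 3 / 5
Majority vote => class 1

1


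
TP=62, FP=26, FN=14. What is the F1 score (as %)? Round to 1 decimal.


Precision = TP / (TP + FP) = 62 / 88 = 0.7045
Recall = TP / (TP + FN) = 62 / 76 = 0.8158
F1 = 2 * P * R / (P + R)
= 2 * 0.7045 * 0.8158 / (0.7045 + 0.8158)
= 1.1495 / 1.5203
= 0.7561
As percentage: 75.6%

75.6


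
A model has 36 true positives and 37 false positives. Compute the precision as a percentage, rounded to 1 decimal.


Precision = TP / (TP + FP) * 100
= 36 / (36 + 37)
= 36 / 73
= 0.4932
= 49.3%

49.3


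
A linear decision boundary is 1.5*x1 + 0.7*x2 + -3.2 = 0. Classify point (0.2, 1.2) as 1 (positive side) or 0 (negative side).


Compute 1.5 * 0.2 + 0.7 * 1.2 + -3.2
= 0.3 + 0.84 + -3.2
= -2.06
Since -2.06 < 0, the point is on the negative side.

0


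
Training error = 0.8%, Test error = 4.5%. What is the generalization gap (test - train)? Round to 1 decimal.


Generalization gap = test_error - train_error
= 4.5 - 0.8
= 3.7%
A moderate gap.

3.7


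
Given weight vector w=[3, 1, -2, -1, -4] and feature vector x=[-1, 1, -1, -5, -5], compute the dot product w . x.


Element-wise products:
3 * -1 = -3
1 * 1 = 1
-2 * -1 = 2
-1 * -5 = 5
-4 * -5 = 20
Sum = -3 + 1 + 2 + 5 + 20
= 25

25


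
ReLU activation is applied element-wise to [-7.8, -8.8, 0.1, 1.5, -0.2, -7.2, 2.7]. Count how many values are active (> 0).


ReLU(x) = max(0, x) for each element:
ReLU(-7.8) = 0
ReLU(-8.8) = 0
ReLU(0.1) = 0.1
ReLU(1.5) = 1.5
ReLU(-0.2) = 0
ReLU(-7.2) = 0
ReLU(2.7) = 2.7
Active neurons (>0): 3

3


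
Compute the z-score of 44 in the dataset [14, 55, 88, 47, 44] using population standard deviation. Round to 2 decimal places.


Mean = (14 + 55 + 88 + 47 + 44) / 5 = 49.6
Variance = sum((x_i - mean)^2) / n = 561.84
Std = sqrt(561.84) = 23.7032
Z = (x - mean) / std
= (44 - 49.6) / 23.7032
= -5.6 / 23.7032
= -0.24

-0.24


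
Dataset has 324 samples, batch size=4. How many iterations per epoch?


Iterations per epoch = dataset_size / batch_size
= 324 / 4
= 81

81


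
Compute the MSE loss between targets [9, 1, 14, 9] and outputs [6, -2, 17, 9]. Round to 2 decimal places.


Differences: [3, 3, -3, 0]
Squared errors: [9, 9, 9, 0]
Sum of squared errors = 27
MSE = 27 / 4 = 6.75

6.75


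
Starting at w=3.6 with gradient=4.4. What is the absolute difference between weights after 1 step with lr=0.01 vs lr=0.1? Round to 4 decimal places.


With lr=0.01: w_new = 3.6 - 0.01 * 4.4 = 3.556
With lr=0.1: w_new = 3.6 - 0.1 * 4.4 = 3.16
Absolute difference = |3.556 - 3.16|
= 0.3960

0.3960


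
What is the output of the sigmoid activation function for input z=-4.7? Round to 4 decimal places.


sigmoid(z) = 1 / (1 + exp(-z))
exp(-(-4.7)) = exp(4.7) = 109.9472
1 + 109.9472 = 110.9472
1 / 110.9472 = 0.0090

0.0090


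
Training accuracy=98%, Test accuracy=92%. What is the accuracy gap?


Gap = train_accuracy - test_accuracy
= 98 - 92
= 6%
This moderate gap may indicate mild overfitting.

6


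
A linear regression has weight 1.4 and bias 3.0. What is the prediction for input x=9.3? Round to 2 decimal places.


y = 1.4 * 9.3 + (3.0)
= 13.02 + (3.0)
= 16.02

16.02


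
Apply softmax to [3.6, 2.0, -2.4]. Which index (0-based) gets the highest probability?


Softmax is a monotonic transformation, so it preserves the argmax.
We need to find the index of the maximum logit.
Index 0: 3.6
Index 1: 2.0
Index 2: -2.4
Maximum logit = 3.6 at index 0

0


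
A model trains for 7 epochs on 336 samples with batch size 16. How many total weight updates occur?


Iterations per epoch = 336 / 16 = 21
Total updates = iterations_per_epoch * epochs
= 21 * 7
= 147

147


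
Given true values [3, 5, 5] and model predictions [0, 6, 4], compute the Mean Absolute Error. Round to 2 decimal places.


Absolute errors: [3, 1, 1]
Sum of absolute errors = 5
MAE = 5 / 3 = 1.67

1.67


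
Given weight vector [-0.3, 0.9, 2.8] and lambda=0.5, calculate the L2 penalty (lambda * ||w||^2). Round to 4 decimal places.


Squaring each weight:
(-0.3)^2 = 0.09
0.9^2 = 0.81
2.8^2 = 7.84
Sum of squares = 8.74
Penalty = 0.5 * 8.74 = 4.3700

4.3700


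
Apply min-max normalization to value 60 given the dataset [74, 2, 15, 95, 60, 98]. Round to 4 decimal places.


Min = 2, Max = 98
Range = 98 - 2 = 96
Scaled = (x - min) / (max - min)
= (60 - 2) / 96
= 58 / 96
= 0.6042

0.6042


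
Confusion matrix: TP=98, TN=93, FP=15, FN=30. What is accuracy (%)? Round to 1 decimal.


Accuracy = (TP + TN) / (TP + TN + FP + FN) * 100
= (98 + 93) / (98 + 93 + 15 + 30)
= 191 / 236
= 0.8093
= 80.9%

80.9


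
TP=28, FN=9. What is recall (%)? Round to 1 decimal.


Recall = TP / (TP + FN) * 100
= 28 / (28 + 9)
= 28 / 37
= 0.7568
= 75.7%

75.7


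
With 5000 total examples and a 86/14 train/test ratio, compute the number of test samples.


Train samples = 5000 * 86% = 4300
Test samples = 5000 - 4300
= 700

700


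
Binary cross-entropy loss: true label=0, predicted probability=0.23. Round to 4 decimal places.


For y=0: Loss = -log(1-p)
= -log(1 - 0.23)
= -log(0.77)
= -(-0.2614)
= 0.2614

0.2614


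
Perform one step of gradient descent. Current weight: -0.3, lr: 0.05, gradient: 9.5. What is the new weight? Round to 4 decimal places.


w_new = w_old - lr * gradient
= -0.3 - 0.05 * 9.5
= -0.3 - (0.475)
= -0.7750

-0.7750


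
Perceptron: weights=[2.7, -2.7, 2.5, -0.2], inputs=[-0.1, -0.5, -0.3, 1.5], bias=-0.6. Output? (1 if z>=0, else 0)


z = w . x + b
= 2.7*-0.1 + -2.7*-0.5 + 2.5*-0.3 + -0.2*1.5 + -0.6
= -0.27 + 1.35 + -0.75 + -0.3 + -0.6
= 0.03 + -0.6
= -0.57
Since z = -0.57 < 0, output = 0

0


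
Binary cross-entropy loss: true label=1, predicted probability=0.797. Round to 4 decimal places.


For y=1: Loss = -log(p)
= -log(0.797)
= -(-0.2269)
= 0.2269

0.2269


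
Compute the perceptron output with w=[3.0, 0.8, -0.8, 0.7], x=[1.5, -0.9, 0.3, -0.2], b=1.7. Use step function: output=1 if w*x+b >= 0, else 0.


z = w . x + b
= 3.0*1.5 + 0.8*-0.9 + -0.8*0.3 + 0.7*-0.2 + 1.7
= 4.5 + -0.72 + -0.24 + -0.14 + 1.7
= 3.4 + 1.7
= 5.1
Since z = 5.1 >= 0, output = 1

1


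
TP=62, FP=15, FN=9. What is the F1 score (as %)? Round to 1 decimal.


Precision = TP / (TP + FP) = 62 / 77 = 0.8052
Recall = TP / (TP + FN) = 62 / 71 = 0.8732
F1 = 2 * P * R / (P + R)
= 2 * 0.8052 * 0.8732 / (0.8052 + 0.8732)
= 1.4063 / 1.6784
= 0.8378
As percentage: 83.8%

83.8


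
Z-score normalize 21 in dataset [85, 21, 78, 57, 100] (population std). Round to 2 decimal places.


Mean = (85 + 21 + 78 + 57 + 100) / 5 = 68.2
Variance = sum((x_i - mean)^2) / n = 748.56
Std = sqrt(748.56) = 27.3598
Z = (x - mean) / std
= (21 - 68.2) / 27.3598
= -47.2 / 27.3598
= -1.73

-1.73


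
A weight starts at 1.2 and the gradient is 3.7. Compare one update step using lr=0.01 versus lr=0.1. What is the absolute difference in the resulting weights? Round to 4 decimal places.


With lr=0.01: w_new = 1.2 - 0.01 * 3.7 = 1.163
With lr=0.1: w_new = 1.2 - 0.1 * 3.7 = 0.83
Absolute difference = |1.163 - 0.83|
= 0.3330

0.3330


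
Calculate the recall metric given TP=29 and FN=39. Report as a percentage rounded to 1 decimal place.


Recall = TP / (TP + FN) * 100
= 29 / (29 + 39)
= 29 / 68
= 0.4265
= 42.6%

42.6


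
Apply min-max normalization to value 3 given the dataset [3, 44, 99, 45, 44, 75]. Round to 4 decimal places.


Min = 3, Max = 99
Range = 99 - 3 = 96
Scaled = (x - min) / (max - min)
= (3 - 3) / 96
= 0 / 96
= 0.0000

0.0000


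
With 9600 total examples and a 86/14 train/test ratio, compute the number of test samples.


Train samples = 9600 * 86% = 8256
Test samples = 9600 - 8256
= 1344

1344


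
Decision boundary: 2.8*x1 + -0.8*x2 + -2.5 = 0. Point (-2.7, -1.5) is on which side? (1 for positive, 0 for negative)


Compute 2.8 * -2.7 + -0.8 * -1.5 + -2.5
= -7.56 + 1.2 + -2.5
= -8.86
Since -8.86 < 0, the point is on the negative side.

0


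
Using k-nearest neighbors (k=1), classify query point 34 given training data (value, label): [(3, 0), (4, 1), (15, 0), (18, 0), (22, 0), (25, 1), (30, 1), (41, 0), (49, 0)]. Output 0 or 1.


Distances from query 34:
Point 30 (class 1): distance = 4
K=1 nearest neighbors: classes = [1]
Votes for class 1: 1 / 1
Majority vote => class 1

1


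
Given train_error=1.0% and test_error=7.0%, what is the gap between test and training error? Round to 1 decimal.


Generalization gap = test_error - train_error
= 7.0 - 1.0
= 6.0%
A moderate gap.

6.0


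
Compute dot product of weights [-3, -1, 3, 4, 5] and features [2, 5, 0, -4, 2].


Element-wise products:
-3 * 2 = -6
-1 * 5 = -5
3 * 0 = 0
4 * -4 = -16
5 * 2 = 10
Sum = -6 + -5 + 0 + -16 + 10
= -17

-17


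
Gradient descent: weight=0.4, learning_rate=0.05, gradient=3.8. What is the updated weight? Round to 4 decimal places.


w_new = w_old - lr * gradient
= 0.4 - 0.05 * 3.8
= 0.4 - (0.19)
= 0.2100

0.2100


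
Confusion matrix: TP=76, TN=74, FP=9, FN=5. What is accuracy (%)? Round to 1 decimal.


Accuracy = (TP + TN) / (TP + TN + FP + FN) * 100
= (76 + 74) / (76 + 74 + 9 + 5)
= 150 / 164
= 0.9146
= 91.5%

91.5


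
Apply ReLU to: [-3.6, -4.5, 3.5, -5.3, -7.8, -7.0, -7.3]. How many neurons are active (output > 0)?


ReLU(x) = max(0, x) for each element:
ReLU(-3.6) = 0
ReLU(-4.5) = 0
ReLU(3.5) = 3.5
ReLU(-5.3) = 0
ReLU(-7.8) = 0
ReLU(-7.0) = 0
ReLU(-7.3) = 0
Active neurons (>0): 1

1


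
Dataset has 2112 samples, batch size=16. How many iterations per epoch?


Iterations per epoch = dataset_size / batch_size
= 2112 / 16
= 132

132


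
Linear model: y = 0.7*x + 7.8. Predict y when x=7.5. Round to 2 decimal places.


y = 0.7 * 7.5 + (7.8)
= 5.25 + (7.8)
= 13.05

13.05


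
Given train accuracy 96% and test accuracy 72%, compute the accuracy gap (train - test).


Gap = train_accuracy - test_accuracy
= 96 - 72
= 24%
This large gap strongly indicates overfitting.

24


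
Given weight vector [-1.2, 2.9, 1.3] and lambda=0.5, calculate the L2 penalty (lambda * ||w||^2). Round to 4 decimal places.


Squaring each weight:
(-1.2)^2 = 1.44
2.9^2 = 8.41
1.3^2 = 1.69
Sum of squares = 11.54
Penalty = 0.5 * 11.54 = 5.7700

5.7700


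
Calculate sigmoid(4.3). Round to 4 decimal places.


sigmoid(z) = 1 / (1 + exp(-z))
exp(-(4.3)) = exp(-4.3) = 0.0136
1 + 0.0136 = 1.0136
1 / 1.0136 = 0.9866

0.9866


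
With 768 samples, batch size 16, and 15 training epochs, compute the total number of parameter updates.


Iterations per epoch = 768 / 16 = 48
Total updates = iterations_per_epoch * epochs
= 48 * 15
= 720

720


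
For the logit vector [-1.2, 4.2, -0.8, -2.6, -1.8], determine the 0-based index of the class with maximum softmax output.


Softmax is a monotonic transformation, so it preserves the argmax.
We need to find the index of the maximum logit.
Index 0: -1.2
Index 1: 4.2
Index 2: -0.8
Index 3: -2.6
Index 4: -1.8
Maximum logit = 4.2 at index 1

1


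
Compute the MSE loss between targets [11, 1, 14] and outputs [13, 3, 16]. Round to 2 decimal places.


Differences: [-2, -2, -2]
Squared errors: [4, 4, 4]
Sum of squared errors = 12
MSE = 12 / 3 = 4.00

4.00


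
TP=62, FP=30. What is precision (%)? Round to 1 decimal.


Precision = TP / (TP + FP) * 100
= 62 / (62 + 30)
= 62 / 92
= 0.6739
= 67.4%

67.4


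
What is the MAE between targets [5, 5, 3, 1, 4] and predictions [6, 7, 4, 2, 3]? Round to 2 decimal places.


Absolute errors: [1, 2, 1, 1, 1]
Sum of absolute errors = 6
MAE = 6 / 5 = 1.20

1.20


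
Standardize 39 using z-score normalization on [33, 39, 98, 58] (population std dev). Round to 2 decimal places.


Mean = (33 + 39 + 98 + 58) / 4 = 57.0
Variance = sum((x_i - mean)^2) / n = 645.5
Std = sqrt(645.5) = 25.4067
Z = (x - mean) / std
= (39 - 57.0) / 25.4067
= -18.0 / 25.4067
= -0.71

-0.71


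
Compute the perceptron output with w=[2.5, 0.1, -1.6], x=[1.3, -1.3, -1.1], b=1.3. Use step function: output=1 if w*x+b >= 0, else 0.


z = w . x + b
= 2.5*1.3 + 0.1*-1.3 + -1.6*-1.1 + 1.3
= 3.25 + -0.13 + 1.76 + 1.3
= 4.88 + 1.3
= 6.18
Since z = 6.18 >= 0, output = 1

1


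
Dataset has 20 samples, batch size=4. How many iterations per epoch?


Iterations per epoch = dataset_size / batch_size
= 20 / 4
= 5

5


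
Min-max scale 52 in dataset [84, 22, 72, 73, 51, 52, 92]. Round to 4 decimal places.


Min = 22, Max = 92
Range = 92 - 22 = 70
Scaled = (x - min) / (max - min)
= (52 - 22) / 70
= 30 / 70
= 0.4286

0.4286


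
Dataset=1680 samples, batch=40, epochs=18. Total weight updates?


Iterations per epoch = 1680 / 40 = 42
Total updates = iterations_per_epoch * epochs
= 42 * 18
= 756

756


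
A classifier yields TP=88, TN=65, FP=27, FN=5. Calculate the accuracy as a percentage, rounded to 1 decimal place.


Accuracy = (TP + TN) / (TP + TN + FP + FN) * 100
= (88 + 65) / (88 + 65 + 27 + 5)
= 153 / 185
= 0.827
= 82.7%

82.7


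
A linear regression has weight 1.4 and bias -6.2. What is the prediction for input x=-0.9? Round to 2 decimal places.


y = 1.4 * -0.9 + (-6.2)
= -1.26 + (-6.2)
= -7.46

-7.46


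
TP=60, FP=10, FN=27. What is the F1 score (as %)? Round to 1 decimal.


Precision = TP / (TP + FP) = 60 / 70 = 0.8571
Recall = TP / (TP + FN) = 60 / 87 = 0.6897
F1 = 2 * P * R / (P + R)
= 2 * 0.8571 * 0.6897 / (0.8571 + 0.6897)
= 1.1823 / 1.5468
= 0.7643
As percentage: 76.4%

76.4


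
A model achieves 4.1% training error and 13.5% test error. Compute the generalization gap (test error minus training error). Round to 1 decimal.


Generalization gap = test_error - train_error
= 13.5 - 4.1
= 9.4%
A moderate gap.

9.4


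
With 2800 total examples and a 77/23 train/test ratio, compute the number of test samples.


Train samples = 2800 * 77% = 2156
Test samples = 2800 - 2156
= 644

644


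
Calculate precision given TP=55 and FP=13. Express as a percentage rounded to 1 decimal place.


Precision = TP / (TP + FP) * 100
= 55 / (55 + 13)
= 55 / 68
= 0.8088
= 80.9%

80.9


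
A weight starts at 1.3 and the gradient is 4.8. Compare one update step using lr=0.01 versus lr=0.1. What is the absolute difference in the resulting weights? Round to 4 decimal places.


With lr=0.01: w_new = 1.3 - 0.01 * 4.8 = 1.252
With lr=0.1: w_new = 1.3 - 0.1 * 4.8 = 0.82
Absolute difference = |1.252 - 0.82|
= 0.4320

0.4320


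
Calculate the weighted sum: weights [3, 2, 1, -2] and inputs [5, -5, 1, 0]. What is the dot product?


Element-wise products:
3 * 5 = 15
2 * -5 = -10
1 * 1 = 1
-2 * 0 = 0
Sum = 15 + -10 + 1 + 0
= 6

6


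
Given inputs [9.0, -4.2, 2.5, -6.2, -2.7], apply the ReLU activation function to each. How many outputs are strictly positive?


ReLU(x) = max(0, x) for each element:
ReLU(9.0) = 9.0
ReLU(-4.2) = 0
ReLU(2.5) = 2.5
ReLU(-6.2) = 0
ReLU(-2.7) = 0
Active neurons (>0): 2

2


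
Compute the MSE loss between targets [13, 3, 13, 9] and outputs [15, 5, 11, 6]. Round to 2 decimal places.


Differences: [-2, -2, 2, 3]
Squared errors: [4, 4, 4, 9]
Sum of squared errors = 21
MSE = 21 / 4 = 5.25

5.25


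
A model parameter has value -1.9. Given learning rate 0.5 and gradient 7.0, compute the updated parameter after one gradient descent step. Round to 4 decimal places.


w_new = w_old - lr * gradient
= -1.9 - 0.5 * 7.0
= -1.9 - (3.5)
= -5.4000

-5.4000


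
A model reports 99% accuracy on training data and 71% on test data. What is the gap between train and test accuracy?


Gap = train_accuracy - test_accuracy
= 99 - 71
= 28%
This large gap strongly indicates overfitting.

28


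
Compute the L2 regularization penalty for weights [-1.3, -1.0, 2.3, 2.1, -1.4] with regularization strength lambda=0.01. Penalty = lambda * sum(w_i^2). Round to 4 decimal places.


Squaring each weight:
(-1.3)^2 = 1.69
(-1.0)^2 = 1.0
2.3^2 = 5.29
2.1^2 = 4.41
(-1.4)^2 = 1.96
Sum of squares = 14.35
Penalty = 0.01 * 14.35 = 0.1435

0.1435


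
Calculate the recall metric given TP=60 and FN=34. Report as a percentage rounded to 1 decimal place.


Recall = TP / (TP + FN) * 100
= 60 / (60 + 34)
= 60 / 94
= 0.6383
= 63.8%

63.8


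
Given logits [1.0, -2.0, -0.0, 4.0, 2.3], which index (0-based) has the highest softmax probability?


Softmax is a monotonic transformation, so it preserves the argmax.
We need to find the index of the maximum logit.
Index 0: 1.0
Index 1: -2.0
Index 2: -0.0
Index 3: 4.0
Index 4: 2.3
Maximum logit = 4.0 at index 3

3


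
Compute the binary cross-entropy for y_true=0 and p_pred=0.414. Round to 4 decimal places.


For y=0: Loss = -log(1-p)
= -log(1 - 0.414)
= -log(0.586)
= -(-0.5344)
= 0.5344

0.5344


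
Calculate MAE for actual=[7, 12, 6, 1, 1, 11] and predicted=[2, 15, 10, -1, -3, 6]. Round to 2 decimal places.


Absolute errors: [5, 3, 4, 2, 4, 5]
Sum of absolute errors = 23
MAE = 23 / 6 = 3.83

3.83


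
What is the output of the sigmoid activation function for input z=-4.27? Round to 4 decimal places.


sigmoid(z) = 1 / (1 + exp(-z))
exp(-(-4.27)) = exp(4.27) = 71.5216
1 + 71.5216 = 72.5216
1 / 72.5216 = 0.0138

0.0138


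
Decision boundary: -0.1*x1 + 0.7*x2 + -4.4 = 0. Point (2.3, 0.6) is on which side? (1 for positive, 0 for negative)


Compute -0.1 * 2.3 + 0.7 * 0.6 + -4.4
= -0.23 + 0.42 + -4.4
= -4.21
Since -4.21 < 0, the point is on the negative side.

0


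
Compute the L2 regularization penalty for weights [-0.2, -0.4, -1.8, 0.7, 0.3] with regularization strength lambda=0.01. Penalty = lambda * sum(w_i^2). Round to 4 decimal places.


Squaring each weight:
(-0.2)^2 = 0.04
(-0.4)^2 = 0.16
(-1.8)^2 = 3.24
0.7^2 = 0.49
0.3^2 = 0.09
Sum of squares = 4.02
Penalty = 0.01 * 4.02 = 0.0402

0.0402


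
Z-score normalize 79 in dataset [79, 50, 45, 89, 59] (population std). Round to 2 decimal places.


Mean = (79 + 50 + 45 + 89 + 59) / 5 = 64.4
Variance = sum((x_i - mean)^2) / n = 286.24
Std = sqrt(286.24) = 16.9186
Z = (x - mean) / std
= (79 - 64.4) / 16.9186
= 14.6 / 16.9186
= 0.86

0.86


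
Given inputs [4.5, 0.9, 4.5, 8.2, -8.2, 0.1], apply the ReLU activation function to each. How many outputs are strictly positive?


ReLU(x) = max(0, x) for each element:
ReLU(4.5) = 4.5
ReLU(0.9) = 0.9
ReLU(4.5) = 4.5
ReLU(8.2) = 8.2
ReLU(-8.2) = 0
ReLU(0.1) = 0.1
Active neurons (>0): 5

5


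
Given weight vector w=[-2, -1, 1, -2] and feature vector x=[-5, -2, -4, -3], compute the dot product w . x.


Element-wise products:
-2 * -5 = 10
-1 * -2 = 2
1 * -4 = -4
-2 * -3 = 6
Sum = 10 + 2 + -4 + 6
= 14

14


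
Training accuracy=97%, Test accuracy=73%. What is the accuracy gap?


Gap = train_accuracy - test_accuracy
= 97 - 73
= 24%
This large gap strongly indicates overfitting.

24


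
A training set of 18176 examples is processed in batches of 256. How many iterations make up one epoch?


Iterations per epoch = dataset_size / batch_size
= 18176 / 256
= 71

71


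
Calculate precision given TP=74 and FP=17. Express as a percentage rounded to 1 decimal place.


Precision = TP / (TP + FP) * 100
= 74 / (74 + 17)
= 74 / 91
= 0.8132
= 81.3%

81.3


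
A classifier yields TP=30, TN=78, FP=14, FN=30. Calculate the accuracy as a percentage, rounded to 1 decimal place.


Accuracy = (TP + TN) / (TP + TN + FP + FN) * 100
= (30 + 78) / (30 + 78 + 14 + 30)
= 108 / 152
= 0.7105
= 71.1%

71.1


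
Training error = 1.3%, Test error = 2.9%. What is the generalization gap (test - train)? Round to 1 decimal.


Generalization gap = test_error - train_error
= 2.9 - 1.3
= 1.6%
A small gap suggests good generalization.

1.6


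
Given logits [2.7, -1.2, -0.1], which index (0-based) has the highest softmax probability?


Softmax is a monotonic transformation, so it preserves the argmax.
We need to find the index of the maximum logit.
Index 0: 2.7
Index 1: -1.2
Index 2: -0.1
Maximum logit = 2.7 at index 0

0


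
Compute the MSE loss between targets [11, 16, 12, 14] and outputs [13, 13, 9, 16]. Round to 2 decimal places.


Differences: [-2, 3, 3, -2]
Squared errors: [4, 9, 9, 4]
Sum of squared errors = 26
MSE = 26 / 4 = 6.50

6.50


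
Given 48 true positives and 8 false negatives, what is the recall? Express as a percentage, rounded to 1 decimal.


Recall = TP / (TP + FN) * 100
= 48 / (48 + 8)
= 48 / 56
= 0.8571
= 85.7%

85.7


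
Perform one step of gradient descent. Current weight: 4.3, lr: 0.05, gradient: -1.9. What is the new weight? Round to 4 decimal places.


w_new = w_old - lr * gradient
= 4.3 - 0.05 * -1.9
= 4.3 - (-0.095)
= 4.3950

4.3950


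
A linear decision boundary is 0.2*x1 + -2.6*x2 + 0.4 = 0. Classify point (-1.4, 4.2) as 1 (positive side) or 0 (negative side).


Compute 0.2 * -1.4 + -2.6 * 4.2 + 0.4
= -0.28 + -10.92 + 0.4
= -10.8
Since -10.8 < 0, the point is on the negative side.

0


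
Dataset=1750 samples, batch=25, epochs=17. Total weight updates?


Iterations per epoch = 1750 / 25 = 70
Total updates = iterations_per_epoch * epochs
= 70 * 17
= 1190

1190


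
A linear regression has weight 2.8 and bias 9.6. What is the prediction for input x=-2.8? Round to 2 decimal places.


y = 2.8 * -2.8 + (9.6)
= -7.84 + (9.6)
= 1.76

1.76


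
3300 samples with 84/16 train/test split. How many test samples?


Train samples = 3300 * 84% = 2772
Test samples = 3300 - 2772
= 528

528


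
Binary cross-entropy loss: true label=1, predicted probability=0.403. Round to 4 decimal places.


For y=1: Loss = -log(p)
= -log(0.403)
= -(-0.9088)
= 0.9088

0.9088


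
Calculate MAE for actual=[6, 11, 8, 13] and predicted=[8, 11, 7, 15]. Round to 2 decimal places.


Absolute errors: [2, 0, 1, 2]
Sum of absolute errors = 5
MAE = 5 / 4 = 1.25

1.25


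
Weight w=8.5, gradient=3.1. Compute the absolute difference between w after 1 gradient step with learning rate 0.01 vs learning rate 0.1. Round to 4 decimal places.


With lr=0.01: w_new = 8.5 - 0.01 * 3.1 = 8.469
With lr=0.1: w_new = 8.5 - 0.1 * 3.1 = 8.19
Absolute difference = |8.469 - 8.19|
= 0.2790

0.2790


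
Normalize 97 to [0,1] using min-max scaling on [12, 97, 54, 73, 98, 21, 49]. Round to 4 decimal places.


Min = 12, Max = 98
Range = 98 - 12 = 86
Scaled = (x - min) / (max - min)
= (97 - 12) / 86
= 85 / 86
= 0.9884

0.9884


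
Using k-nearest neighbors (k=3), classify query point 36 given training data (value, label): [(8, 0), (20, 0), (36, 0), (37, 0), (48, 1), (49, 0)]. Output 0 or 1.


Distances from query 36:
Point 36 (class 0): distance = 0
Point 37 (class 0): distance = 1
Point 48 (class 1): distance = 12
K=3 nearest neighbors: classes = [0, 0, 1]
Votes for class 1: 1 / 3
Majority vote => class 0

0


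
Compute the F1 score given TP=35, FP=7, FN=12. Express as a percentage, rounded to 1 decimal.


Precision = TP / (TP + FP) = 35 / 42 = 0.8333
Recall = TP / (TP + FN) = 35 / 47 = 0.7447
F1 = 2 * P * R / (P + R)
= 2 * 0.8333 * 0.7447 / (0.8333 + 0.7447)
= 1.2411 / 1.578
= 0.7865
As percentage: 78.7%

78.7


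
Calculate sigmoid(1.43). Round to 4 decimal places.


sigmoid(z) = 1 / (1 + exp(-z))
exp(-(1.43)) = exp(-1.43) = 0.2393
1 + 0.2393 = 1.2393
1 / 1.2393 = 0.8069

0.8069


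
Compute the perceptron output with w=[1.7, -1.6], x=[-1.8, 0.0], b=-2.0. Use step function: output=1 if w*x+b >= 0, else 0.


z = w . x + b
= 1.7*-1.8 + -1.6*0.0 + -2.0
= -3.06 + -0.0 + -2.0
= -3.06 + -2.0
= -5.06
Since z = -5.06 < 0, output = 0

0


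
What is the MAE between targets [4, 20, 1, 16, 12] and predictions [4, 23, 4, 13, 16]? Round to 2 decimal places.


Absolute errors: [0, 3, 3, 3, 4]
Sum of absolute errors = 13
MAE = 13 / 5 = 2.60

2.60


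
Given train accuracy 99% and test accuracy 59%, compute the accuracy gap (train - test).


Gap = train_accuracy - test_accuracy
= 99 - 59
= 40%
This large gap strongly indicates overfitting.

40


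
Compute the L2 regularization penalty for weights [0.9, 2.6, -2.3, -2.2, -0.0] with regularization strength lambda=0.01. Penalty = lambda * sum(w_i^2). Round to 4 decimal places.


Squaring each weight:
0.9^2 = 0.81
2.6^2 = 6.76
(-2.3)^2 = 5.29
(-2.2)^2 = 4.84
(-0.0)^2 = 0.0
Sum of squares = 17.7
Penalty = 0.01 * 17.7 = 0.1770

0.1770


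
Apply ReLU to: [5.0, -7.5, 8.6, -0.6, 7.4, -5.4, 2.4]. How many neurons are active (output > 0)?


ReLU(x) = max(0, x) for each element:
ReLU(5.0) = 5.0
ReLU(-7.5) = 0
ReLU(8.6) = 8.6
ReLU(-0.6) = 0
ReLU(7.4) = 7.4
ReLU(-5.4) = 0
ReLU(2.4) = 2.4
Active neurons (>0): 4

4


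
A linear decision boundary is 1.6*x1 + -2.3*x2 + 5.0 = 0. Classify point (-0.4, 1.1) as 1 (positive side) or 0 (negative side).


Compute 1.6 * -0.4 + -2.3 * 1.1 + 5.0
= -0.64 + -2.53 + 5.0
= 1.83
Since 1.83 >= 0, the point is on the positive side.

1


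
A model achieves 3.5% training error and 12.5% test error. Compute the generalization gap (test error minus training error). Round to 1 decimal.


Generalization gap = test_error - train_error
= 12.5 - 3.5
= 9.0%
A moderate gap.

9.0


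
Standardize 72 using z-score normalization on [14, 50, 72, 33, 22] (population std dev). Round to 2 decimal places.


Mean = (14 + 50 + 72 + 33 + 22) / 5 = 38.2
Variance = sum((x_i - mean)^2) / n = 431.36
Std = sqrt(431.36) = 20.7692
Z = (x - mean) / std
= (72 - 38.2) / 20.7692
= 33.8 / 20.7692
= 1.63

1.63


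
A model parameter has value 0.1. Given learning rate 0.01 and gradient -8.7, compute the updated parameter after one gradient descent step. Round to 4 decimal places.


w_new = w_old - lr * gradient
= 0.1 - 0.01 * -8.7
= 0.1 - (-0.087)
= 0.1870

0.1870


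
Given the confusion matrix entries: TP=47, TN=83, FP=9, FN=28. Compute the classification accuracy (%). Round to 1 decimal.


Accuracy = (TP + TN) / (TP + TN + FP + FN) * 100
= (47 + 83) / (47 + 83 + 9 + 28)
= 130 / 167
= 0.7784
= 77.8%

77.8


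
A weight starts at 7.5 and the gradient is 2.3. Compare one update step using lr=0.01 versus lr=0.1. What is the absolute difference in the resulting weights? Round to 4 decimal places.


With lr=0.01: w_new = 7.5 - 0.01 * 2.3 = 7.477
With lr=0.1: w_new = 7.5 - 0.1 * 2.3 = 7.27
Absolute difference = |7.477 - 7.27|
= 0.2070

0.2070


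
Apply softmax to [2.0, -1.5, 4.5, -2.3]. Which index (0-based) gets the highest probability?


Softmax is a monotonic transformation, so it preserves the argmax.
We need to find the index of the maximum logit.
Index 0: 2.0
Index 1: -1.5
Index 2: 4.5
Index 3: -2.3
Maximum logit = 4.5 at index 2

2


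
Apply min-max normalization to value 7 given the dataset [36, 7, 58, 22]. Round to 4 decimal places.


Min = 7, Max = 58
Range = 58 - 7 = 51
Scaled = (x - min) / (max - min)
= (7 - 7) / 51
= 0 / 51
= 0.0000

0.0000


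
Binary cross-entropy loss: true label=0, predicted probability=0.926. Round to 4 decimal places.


For y=0: Loss = -log(1-p)
= -log(1 - 0.926)
= -log(0.074)
= -(-2.6037)
= 2.6037

2.6037


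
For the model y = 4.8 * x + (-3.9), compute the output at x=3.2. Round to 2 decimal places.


y = 4.8 * 3.2 + (-3.9)
= 15.36 + (-3.9)
= 11.46

11.46


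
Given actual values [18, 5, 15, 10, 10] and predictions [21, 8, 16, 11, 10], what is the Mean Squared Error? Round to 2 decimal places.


Differences: [-3, -3, -1, -1, 0]
Squared errors: [9, 9, 1, 1, 0]
Sum of squared errors = 20
MSE = 20 / 5 = 4.00

4.00


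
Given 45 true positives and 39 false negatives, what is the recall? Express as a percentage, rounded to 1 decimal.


Recall = TP / (TP + FN) * 100
= 45 / (45 + 39)
= 45 / 84
= 0.5357
= 53.6%

53.6


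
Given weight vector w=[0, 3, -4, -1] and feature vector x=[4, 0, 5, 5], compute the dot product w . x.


Element-wise products:
0 * 4 = 0
3 * 0 = 0
-4 * 5 = -20
-1 * 5 = -5
Sum = 0 + 0 + -20 + -5
= -25

-25


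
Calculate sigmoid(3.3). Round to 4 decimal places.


sigmoid(z) = 1 / (1 + exp(-z))
exp(-(3.3)) = exp(-3.3) = 0.0369
1 + 0.0369 = 1.0369
1 / 1.0369 = 0.9644

0.9644


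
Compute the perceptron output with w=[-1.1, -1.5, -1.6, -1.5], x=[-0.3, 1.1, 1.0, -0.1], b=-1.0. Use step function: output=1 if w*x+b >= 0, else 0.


z = w . x + b
= -1.1*-0.3 + -1.5*1.1 + -1.6*1.0 + -1.5*-0.1 + -1.0
= 0.33 + -1.65 + -1.6 + 0.15 + -1.0
= -2.77 + -1.0
= -3.77
Since z = -3.77 < 0, output = 0

0


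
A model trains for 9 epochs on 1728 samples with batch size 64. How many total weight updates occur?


Iterations per epoch = 1728 / 64 = 27
Total updates = iterations_per_epoch * epochs
= 27 * 9
= 243

243


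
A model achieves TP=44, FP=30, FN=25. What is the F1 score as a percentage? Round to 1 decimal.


Precision = TP / (TP + FP) = 44 / 74 = 0.5946
Recall = TP / (TP + FN) = 44 / 69 = 0.6377
F1 = 2 * P * R / (P + R)
= 2 * 0.5946 * 0.6377 / (0.5946 + 0.6377)
= 0.7583 / 1.2323
= 0.6154
As percentage: 61.5%

61.5


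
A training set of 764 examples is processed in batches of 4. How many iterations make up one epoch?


Iterations per epoch = dataset_size / batch_size
= 764 / 4
= 191

191


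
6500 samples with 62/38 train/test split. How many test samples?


Train samples = 6500 * 62% = 4030
Test samples = 6500 - 4030
= 2470

2470


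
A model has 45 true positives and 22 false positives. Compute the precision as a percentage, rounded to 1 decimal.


Precision = TP / (TP + FP) * 100
= 45 / (45 + 22)
= 45 / 67
= 0.6716
= 67.2%

67.2


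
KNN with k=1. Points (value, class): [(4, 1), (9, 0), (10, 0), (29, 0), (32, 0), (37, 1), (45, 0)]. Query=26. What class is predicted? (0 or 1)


Distances from query 26:
Point 29 (class 0): distance = 3
K=1 nearest neighbors: classes = [0]
Votes for class 1: 0 / 1
Majority vote => class 0

0


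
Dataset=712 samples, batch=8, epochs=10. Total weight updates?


Iterations per epoch = 712 / 8 = 89
Total updates = iterations_per_epoch * epochs
= 89 * 10
= 890

890


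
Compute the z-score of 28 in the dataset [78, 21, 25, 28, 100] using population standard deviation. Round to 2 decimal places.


Mean = (78 + 21 + 25 + 28 + 100) / 5 = 50.4
Variance = sum((x_i - mean)^2) / n = 1046.64
Std = sqrt(1046.64) = 32.3518
Z = (x - mean) / std
= (28 - 50.4) / 32.3518
= -22.4 / 32.3518
= -0.69

-0.69


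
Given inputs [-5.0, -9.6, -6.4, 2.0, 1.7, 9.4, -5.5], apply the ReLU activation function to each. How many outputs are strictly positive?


ReLU(x) = max(0, x) for each element:
ReLU(-5.0) = 0
ReLU(-9.6) = 0
ReLU(-6.4) = 0
ReLU(2.0) = 2.0
ReLU(1.7) = 1.7
ReLU(9.4) = 9.4
ReLU(-5.5) = 0
Active neurons (>0): 3

3


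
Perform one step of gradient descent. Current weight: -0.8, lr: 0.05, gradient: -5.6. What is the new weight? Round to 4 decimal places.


w_new = w_old - lr * gradient
= -0.8 - 0.05 * -5.6
= -0.8 - (-0.28)
= -0.5200

-0.5200


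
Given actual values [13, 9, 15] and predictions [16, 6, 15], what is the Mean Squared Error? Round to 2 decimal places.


Differences: [-3, 3, 0]
Squared errors: [9, 9, 0]
Sum of squared errors = 18
MSE = 18 / 3 = 6.00

6.00


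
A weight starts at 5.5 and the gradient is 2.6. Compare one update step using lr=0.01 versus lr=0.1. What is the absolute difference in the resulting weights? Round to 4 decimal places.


With lr=0.01: w_new = 5.5 - 0.01 * 2.6 = 5.474
With lr=0.1: w_new = 5.5 - 0.1 * 2.6 = 5.24
Absolute difference = |5.474 - 5.24|
= 0.2340

0.2340


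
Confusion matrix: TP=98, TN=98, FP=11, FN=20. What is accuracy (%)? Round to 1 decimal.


Accuracy = (TP + TN) / (TP + TN + FP + FN) * 100
= (98 + 98) / (98 + 98 + 11 + 20)
= 196 / 227
= 0.8634
= 86.3%

86.3


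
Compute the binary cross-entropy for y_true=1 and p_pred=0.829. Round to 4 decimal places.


For y=1: Loss = -log(p)
= -log(0.829)
= -(-0.1875)
= 0.1875

0.1875


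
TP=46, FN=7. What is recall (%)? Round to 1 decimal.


Recall = TP / (TP + FN) * 100
= 46 / (46 + 7)
= 46 / 53
= 0.8679
= 86.8%

86.8


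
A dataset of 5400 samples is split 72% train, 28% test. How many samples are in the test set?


Train samples = 5400 * 72% = 3888
Test samples = 5400 - 3888
= 1512

1512


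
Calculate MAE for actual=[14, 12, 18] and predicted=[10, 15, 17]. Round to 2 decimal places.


Absolute errors: [4, 3, 1]
Sum of absolute errors = 8
MAE = 8 / 3 = 2.67

2.67


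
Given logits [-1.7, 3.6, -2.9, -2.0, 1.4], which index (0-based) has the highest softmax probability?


Softmax is a monotonic transformation, so it preserves the argmax.
We need to find the index of the maximum logit.
Index 0: -1.7
Index 1: 3.6
Index 2: -2.9
Index 3: -2.0
Index 4: 1.4
Maximum logit = 3.6 at index 1

1


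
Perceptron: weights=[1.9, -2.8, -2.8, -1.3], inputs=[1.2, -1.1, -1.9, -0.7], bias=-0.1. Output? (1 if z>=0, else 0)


z = w . x + b
= 1.9*1.2 + -2.8*-1.1 + -2.8*-1.9 + -1.3*-0.7 + -0.1
= 2.28 + 3.08 + 5.32 + 0.91 + -0.1
= 11.59 + -0.1
= 11.49
Since z = 11.49 >= 0, output = 1

1


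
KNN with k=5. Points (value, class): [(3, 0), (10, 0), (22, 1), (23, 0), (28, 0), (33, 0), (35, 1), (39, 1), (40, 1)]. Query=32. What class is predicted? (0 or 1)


Distances from query 32:
Point 33 (class 0): distance = 1
Point 35 (class 1): distance = 3
Point 28 (class 0): distance = 4
Point 39 (class 1): distance = 7
Point 40 (class 1): distance = 8
K=5 nearest neighbors: classes = [0, 1, 0, 1, 1]
Votes for class 1: 3 / 5
Majority vote => class 1

1


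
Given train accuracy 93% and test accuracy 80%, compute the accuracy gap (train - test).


Gap = train_accuracy - test_accuracy
= 93 - 80
= 13%
This gap suggests the model is overfitting.

13


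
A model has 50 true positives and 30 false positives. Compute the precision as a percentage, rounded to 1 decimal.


Precision = TP / (TP + FP) * 100
= 50 / (50 + 30)
= 50 / 80
= 0.625
= 62.5%

62.5


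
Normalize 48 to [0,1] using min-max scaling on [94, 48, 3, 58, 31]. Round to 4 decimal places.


Min = 3, Max = 94
Range = 94 - 3 = 91
Scaled = (x - min) / (max - min)
= (48 - 3) / 91
= 45 / 91
= 0.4945

0.4945


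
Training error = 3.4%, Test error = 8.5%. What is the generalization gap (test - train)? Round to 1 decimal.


Generalization gap = test_error - train_error
= 8.5 - 3.4
= 5.1%
A moderate gap.

5.1


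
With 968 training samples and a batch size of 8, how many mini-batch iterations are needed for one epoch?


Iterations per epoch = dataset_size / batch_size
= 968 / 8
= 121

121


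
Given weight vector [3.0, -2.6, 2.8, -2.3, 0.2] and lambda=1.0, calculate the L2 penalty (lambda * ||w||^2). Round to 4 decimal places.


Squaring each weight:
3.0^2 = 9.0
(-2.6)^2 = 6.76
2.8^2 = 7.84
(-2.3)^2 = 5.29
0.2^2 = 0.04
Sum of squares = 28.93
Penalty = 1.0 * 28.93 = 28.9300

28.9300


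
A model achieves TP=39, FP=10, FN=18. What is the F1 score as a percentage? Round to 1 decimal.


Precision = TP / (TP + FP) = 39 / 49 = 0.7959
Recall = TP / (TP + FN) = 39 / 57 = 0.6842
F1 = 2 * P * R / (P + R)
= 2 * 0.7959 * 0.6842 / (0.7959 + 0.6842)
= 1.0892 / 1.4801
= 0.7358
As percentage: 73.6%

73.6


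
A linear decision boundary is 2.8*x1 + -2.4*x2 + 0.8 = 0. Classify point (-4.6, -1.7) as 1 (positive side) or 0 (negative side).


Compute 2.8 * -4.6 + -2.4 * -1.7 + 0.8
= -12.88 + 4.08 + 0.8
= -8.0
Since -8.0 < 0, the point is on the negative side.

0


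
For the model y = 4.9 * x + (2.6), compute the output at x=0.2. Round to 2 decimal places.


y = 4.9 * 0.2 + (2.6)
= 0.98 + (2.6)
= 3.58

3.58


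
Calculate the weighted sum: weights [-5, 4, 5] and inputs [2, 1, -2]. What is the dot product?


Element-wise products:
-5 * 2 = -10
4 * 1 = 4
5 * -2 = -10
Sum = -10 + 4 + -10
= -16

-16


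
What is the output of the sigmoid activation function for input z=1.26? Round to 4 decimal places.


sigmoid(z) = 1 / (1 + exp(-z))
exp(-(1.26)) = exp(-1.26) = 0.2837
1 + 0.2837 = 1.2837
1 / 1.2837 = 0.7790

0.7790


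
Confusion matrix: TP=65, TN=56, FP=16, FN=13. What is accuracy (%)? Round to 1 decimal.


Accuracy = (TP + TN) / (TP + TN + FP + FN) * 100
= (65 + 56) / (65 + 56 + 16 + 13)
= 121 / 150
= 0.8067
= 80.7%

80.7


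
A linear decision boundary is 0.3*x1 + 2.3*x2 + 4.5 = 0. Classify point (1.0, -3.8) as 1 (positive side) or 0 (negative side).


Compute 0.3 * 1.0 + 2.3 * -3.8 + 4.5
= 0.3 + -8.74 + 4.5
= -3.94
Since -3.94 < 0, the point is on the negative side.

0


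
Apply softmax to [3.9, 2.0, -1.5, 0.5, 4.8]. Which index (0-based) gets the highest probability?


Softmax is a monotonic transformation, so it preserves the argmax.
We need to find the index of the maximum logit.
Index 0: 3.9
Index 1: 2.0
Index 2: -1.5
Index 3: 0.5
Index 4: 4.8
Maximum logit = 4.8 at index 4

4


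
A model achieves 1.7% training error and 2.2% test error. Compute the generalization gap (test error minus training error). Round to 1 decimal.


Generalization gap = test_error - train_error
= 2.2 - 1.7
= 0.5%
A small gap suggests good generalization.

0.5


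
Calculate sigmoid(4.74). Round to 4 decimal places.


sigmoid(z) = 1 / (1 + exp(-z))
exp(-(4.74)) = exp(-4.74) = 0.0087
1 + 0.0087 = 1.0087
1 / 1.0087 = 0.9913

0.9913


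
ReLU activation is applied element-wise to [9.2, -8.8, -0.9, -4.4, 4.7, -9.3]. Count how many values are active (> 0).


ReLU(x) = max(0, x) for each element:
ReLU(9.2) = 9.2
ReLU(-8.8) = 0
ReLU(-0.9) = 0
ReLU(-4.4) = 0
ReLU(4.7) = 4.7
ReLU(-9.3) = 0
Active neurons (>0): 2

2


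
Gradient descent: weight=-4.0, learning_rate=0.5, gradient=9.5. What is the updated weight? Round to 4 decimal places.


w_new = w_old - lr * gradient
= -4.0 - 0.5 * 9.5
= -4.0 - (4.75)
= -8.7500

-8.7500


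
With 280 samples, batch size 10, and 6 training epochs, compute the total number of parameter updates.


Iterations per epoch = 280 / 10 = 28
Total updates = iterations_per_epoch * epochs
= 28 * 6
= 168

168


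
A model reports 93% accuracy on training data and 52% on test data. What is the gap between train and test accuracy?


Gap = train_accuracy - test_accuracy
= 93 - 52
= 41%
This large gap strongly indicates overfitting.

41


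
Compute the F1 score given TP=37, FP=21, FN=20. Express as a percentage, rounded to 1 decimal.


Precision = TP / (TP + FP) = 37 / 58 = 0.6379
Recall = TP / (TP + FN) = 37 / 57 = 0.6491
F1 = 2 * P * R / (P + R)
= 2 * 0.6379 * 0.6491 / (0.6379 + 0.6491)
= 0.8282 / 1.2871
= 0.6435
As percentage: 64.3%

64.3
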